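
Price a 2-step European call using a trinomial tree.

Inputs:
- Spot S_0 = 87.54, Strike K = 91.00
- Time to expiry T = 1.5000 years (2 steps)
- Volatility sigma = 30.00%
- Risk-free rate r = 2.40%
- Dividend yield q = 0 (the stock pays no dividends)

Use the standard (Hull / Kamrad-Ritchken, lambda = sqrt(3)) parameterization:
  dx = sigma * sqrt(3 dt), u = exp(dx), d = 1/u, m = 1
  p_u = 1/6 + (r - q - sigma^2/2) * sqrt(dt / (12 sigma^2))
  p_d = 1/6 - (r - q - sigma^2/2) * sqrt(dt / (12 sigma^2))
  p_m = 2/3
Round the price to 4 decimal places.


Answer: Price = V(0,0) = 11.5493

Derivation:
dt = T/N = 0.750000; dx = sigma*sqrt(3*dt) = 0.450000
u = exp(dx) = 1.568312; d = 1/u = 0.637628
p_u = 0.149167, p_m = 0.666667, p_d = 0.184167
Discount per step: exp(-r*dt) = 0.982161
Stock lattice S(k, j) with j the centered position index:
  k=0: S(0,+0) = 87.5400
  k=1: S(1,-1) = 55.8180; S(1,+0) = 87.5400; S(1,+1) = 137.2900
  k=2: S(2,-2) = 35.5911; S(2,-1) = 55.8180; S(2,+0) = 87.5400; S(2,+1) = 137.2900; S(2,+2) = 215.3137
Terminal payoffs V(N, j) = max(S_T - K, 0):
  V(2,-2) = 0.000000; V(2,-1) = 0.000000; V(2,+0) = 0.000000; V(2,+1) = 46.290049; V(2,+2) = 124.313656
Backward induction: V(k, j) = exp(-r*dt) * [p_u * V(k+1, j+1) + p_m * V(k+1, j) + p_d * V(k+1, j-1)]
  V(1,-1) = exp(-r*dt) * [p_u*0.000000 + p_m*0.000000 + p_d*0.000000] = 0.000000
  V(1,+0) = exp(-r*dt) * [p_u*46.290049 + p_m*0.000000 + p_d*0.000000] = 6.781755
  V(1,+1) = exp(-r*dt) * [p_u*124.313656 + p_m*46.290049 + p_d*0.000000] = 48.522179
  V(0,+0) = exp(-r*dt) * [p_u*48.522179 + p_m*6.781755 + p_d*0.000000] = 11.549292


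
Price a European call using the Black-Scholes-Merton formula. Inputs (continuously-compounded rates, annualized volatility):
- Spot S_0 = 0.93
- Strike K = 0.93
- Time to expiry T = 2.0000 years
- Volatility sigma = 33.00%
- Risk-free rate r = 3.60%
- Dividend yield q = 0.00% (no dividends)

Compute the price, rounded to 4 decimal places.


d1 = (ln(S/K) + (r - q + 0.5*sigma^2) * T) / (sigma * sqrt(T)) = 0.38762308
d2 = d1 - sigma * sqrt(T) = -0.07906739
exp(-rT) = 0.93053090; exp(-qT) = 1.00000000
C = S_0 * exp(-qT) * N(d1) - K * exp(-rT) * N(d2)
N(d1) = 0.65085251; N(d2) = 0.46848951
C = 0.9300 * 1.00000000 * 0.65085251 - 0.9300 * 0.93053090 * 0.46848951 = 0.1999

Answer: Price = 0.1999


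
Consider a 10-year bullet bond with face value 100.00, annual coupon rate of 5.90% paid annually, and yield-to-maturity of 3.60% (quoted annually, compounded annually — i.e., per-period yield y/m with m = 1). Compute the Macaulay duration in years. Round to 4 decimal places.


Coupon per period c = face * coupon_rate / m = 5.900000
Periods per year m = 1; per-period yield y/m = 0.036000
Number of cashflows N = 10
Cashflows (t years, CF_t, discount factor 1/(1+y/m)^(m*t), PV):
  t = 1.0000: CF_t = 5.900000, DF = 0.965251, PV = 5.694981
  t = 2.0000: CF_t = 5.900000, DF = 0.931709, PV = 5.497086
  t = 3.0000: CF_t = 5.900000, DF = 0.899333, PV = 5.306067
  t = 4.0000: CF_t = 5.900000, DF = 0.868082, PV = 5.121686
  t = 5.0000: CF_t = 5.900000, DF = 0.837917, PV = 4.943713
  t = 6.0000: CF_t = 5.900000, DF = 0.808801, PV = 4.771924
  t = 7.0000: CF_t = 5.900000, DF = 0.780696, PV = 4.606104
  t = 8.0000: CF_t = 5.900000, DF = 0.753567, PV = 4.446046
  t = 9.0000: CF_t = 5.900000, DF = 0.727381, PV = 4.291550
  t = 10.0000: CF_t = 105.900000, DF = 0.702106, PV = 74.352985
Price P = sum_t PV_t = 119.032141
Macaulay numerator sum_t t * PV_t:
  t * PV_t at t = 1.0000: 5.694981
  t * PV_t at t = 2.0000: 10.994171
  t * PV_t at t = 3.0000: 15.918202
  t * PV_t at t = 4.0000: 20.486746
  t * PV_t at t = 5.0000: 24.718564
  t * PV_t at t = 6.0000: 28.631541
  t * PV_t at t = 7.0000: 32.242727
  t * PV_t at t = 8.0000: 35.568369
  t * PV_t at t = 9.0000: 38.623953
  t * PV_t at t = 10.0000: 743.529846
Macaulay duration D = (sum_t t * PV_t) / P = 956.409100 / 119.032141 = 8.034881

Answer: Macaulay duration = 8.0349 years


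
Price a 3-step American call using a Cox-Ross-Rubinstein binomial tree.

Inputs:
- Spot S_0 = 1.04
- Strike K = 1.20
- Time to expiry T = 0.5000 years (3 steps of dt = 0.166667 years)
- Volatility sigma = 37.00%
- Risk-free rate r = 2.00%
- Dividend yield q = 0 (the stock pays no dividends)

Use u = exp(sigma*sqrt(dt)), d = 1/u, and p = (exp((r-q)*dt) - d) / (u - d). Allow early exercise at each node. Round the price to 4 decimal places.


Answer: Price = V(0,0) = 0.0492

Derivation:
dt = T/N = 0.166667
u = exp(sigma*sqrt(dt)) = 1.163057; d = 1/u = 0.859803
p = (exp((r-q)*dt) - d) / (u - d) = 0.473319
Discount per step: exp(-r*dt) = 0.996672
Stock lattice S(k, i) with i counting down-moves:
  k=0: S(0,0) = 1.0400
  k=1: S(1,0) = 1.2096; S(1,1) = 0.8942
  k=2: S(2,0) = 1.4068; S(2,1) = 1.0400; S(2,2) = 0.7688
  k=3: S(3,0) = 1.6362; S(3,1) = 1.2096; S(3,2) = 0.8942; S(3,3) = 0.6610
Terminal payoffs V(N, i) = max(S_T - K, 0):
  V(3,0) = 0.436200; V(3,1) = 0.009579; V(3,2) = 0.000000; V(3,3) = 0.000000
Backward induction: V(k, i) = exp(-r*dt) * [p * V(k+1, i) + (1-p) * V(k+1, i+1)]; then take max(V_cont, immediate exercise) for American.
  V(2,0) = exp(-r*dt) * [p*0.436200 + (1-p)*0.009579] = 0.210803; exercise = 0.206810; V(2,0) = max -> 0.210803
  V(2,1) = exp(-r*dt) * [p*0.009579 + (1-p)*0.000000] = 0.004519; exercise = 0.000000; V(2,1) = max -> 0.004519
  V(2,2) = exp(-r*dt) * [p*0.000000 + (1-p)*0.000000] = 0.000000; exercise = 0.000000; V(2,2) = max -> 0.000000
  V(1,0) = exp(-r*dt) * [p*0.210803 + (1-p)*0.004519] = 0.101817; exercise = 0.009579; V(1,0) = max -> 0.101817
  V(1,1) = exp(-r*dt) * [p*0.004519 + (1-p)*0.000000] = 0.002132; exercise = 0.000000; V(1,1) = max -> 0.002132
  V(0,0) = exp(-r*dt) * [p*0.101817 + (1-p)*0.002132] = 0.049151; exercise = 0.000000; V(0,0) = max -> 0.049151


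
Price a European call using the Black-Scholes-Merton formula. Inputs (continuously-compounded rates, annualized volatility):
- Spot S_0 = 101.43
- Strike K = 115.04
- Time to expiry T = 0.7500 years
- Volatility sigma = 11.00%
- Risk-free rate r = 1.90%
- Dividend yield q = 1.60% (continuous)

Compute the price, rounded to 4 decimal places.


Answer: Price = 0.4639

Derivation:
d1 = (ln(S/K) + (r - q + 0.5*sigma^2) * T) / (sigma * sqrt(T)) = -1.25047233
d2 = d1 - sigma * sqrt(T) = -1.34573513
exp(-rT) = 0.98585105; exp(-qT) = 0.98807171
C = S_0 * exp(-qT) * N(d1) - K * exp(-rT) * N(d2)
N(d1) = 0.10556353; N(d2) = 0.08919398
C = 101.4300 * 0.98807171 * 0.10556353 - 115.0400 * 0.98585105 * 0.08919398 = 0.4639


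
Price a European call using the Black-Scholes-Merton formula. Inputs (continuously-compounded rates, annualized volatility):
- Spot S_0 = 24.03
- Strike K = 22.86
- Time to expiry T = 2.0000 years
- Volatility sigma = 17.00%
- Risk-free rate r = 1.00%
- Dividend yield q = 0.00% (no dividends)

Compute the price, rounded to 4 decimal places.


d1 = (ln(S/K) + (r - q + 0.5*sigma^2) * T) / (sigma * sqrt(T)) = 0.41101368
d2 = d1 - sigma * sqrt(T) = 0.17059738
exp(-rT) = 0.98019867; exp(-qT) = 1.00000000
C = S_0 * exp(-qT) * N(d1) - K * exp(-rT) * N(d2)
N(d1) = 0.65946875; N(d2) = 0.56772982
C = 24.0300 * 1.00000000 * 0.65946875 - 22.8600 * 0.98019867 * 0.56772982 = 3.1257

Answer: Price = 3.1257


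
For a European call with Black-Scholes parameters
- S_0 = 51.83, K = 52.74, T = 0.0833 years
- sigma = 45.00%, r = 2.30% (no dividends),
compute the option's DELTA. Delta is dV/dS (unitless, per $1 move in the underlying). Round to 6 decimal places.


d1 = -0.0543204631; d2 = -0.1841982903
phi(d1) = 0.3983541323; exp(-qT) = 1.0000000000; exp(-rT) = 0.9980859342
N(d1) = 0.4783399232
Delta = exp(-qT) * N(d1) = 1.0000000000 * 0.4783399232 = 0.478340

Answer: Delta = 0.478340


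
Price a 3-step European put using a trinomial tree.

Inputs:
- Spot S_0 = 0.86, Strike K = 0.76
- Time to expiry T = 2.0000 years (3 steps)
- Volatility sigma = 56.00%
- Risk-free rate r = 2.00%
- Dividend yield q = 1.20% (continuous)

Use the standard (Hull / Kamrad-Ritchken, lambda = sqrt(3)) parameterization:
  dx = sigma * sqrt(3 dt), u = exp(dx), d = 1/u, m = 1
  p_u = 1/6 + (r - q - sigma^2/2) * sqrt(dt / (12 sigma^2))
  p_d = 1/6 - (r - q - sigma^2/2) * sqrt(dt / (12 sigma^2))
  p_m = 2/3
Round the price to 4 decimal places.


Answer: Price = V(0,0) = 0.1815

Derivation:
dt = T/N = 0.666667; dx = sigma*sqrt(3*dt) = 0.791960
u = exp(dx) = 2.207718; d = 1/u = 0.452956
p_u = 0.104037, p_m = 0.666667, p_d = 0.229296
Discount per step: exp(-r*dt) = 0.986755
Stock lattice S(k, j) with j the centered position index:
  k=0: S(0,+0) = 0.8600
  k=1: S(1,-1) = 0.3895; S(1,+0) = 0.8600; S(1,+1) = 1.8986
  k=2: S(2,-2) = 0.1764; S(2,-1) = 0.3895; S(2,+0) = 0.8600; S(2,+1) = 1.8986; S(2,+2) = 4.1917
  k=3: S(3,-3) = 0.0799; S(3,-2) = 0.1764; S(3,-1) = 0.3895; S(3,+0) = 0.8600; S(3,+1) = 1.8986; S(3,+2) = 4.1917; S(3,+3) = 9.2540
Terminal payoffs V(N, j) = max(K - S_T, 0):
  V(3,-3) = 0.680078; V(3,-2) = 0.583554; V(3,-1) = 0.370458; V(3,+0) = 0.000000; V(3,+1) = 0.000000; V(3,+2) = 0.000000; V(3,+3) = 0.000000
Backward induction: V(k, j) = exp(-r*dt) * [p_u * V(k+1, j+1) + p_m * V(k+1, j) + p_d * V(k+1, j-1)]
  V(2,-2) = exp(-r*dt) * [p_u*0.370458 + p_m*0.583554 + p_d*0.680078] = 0.575788
  V(2,-1) = exp(-r*dt) * [p_u*0.000000 + p_m*0.370458 + p_d*0.583554] = 0.375735
  V(2,+0) = exp(-r*dt) * [p_u*0.000000 + p_m*0.000000 + p_d*0.370458] = 0.083819
  V(2,+1) = exp(-r*dt) * [p_u*0.000000 + p_m*0.000000 + p_d*0.000000] = 0.000000
  V(2,+2) = exp(-r*dt) * [p_u*0.000000 + p_m*0.000000 + p_d*0.000000] = 0.000000
  V(1,-1) = exp(-r*dt) * [p_u*0.083819 + p_m*0.375735 + p_d*0.575788] = 0.386055
  V(1,+0) = exp(-r*dt) * [p_u*0.000000 + p_m*0.083819 + p_d*0.375735] = 0.140153
  V(1,+1) = exp(-r*dt) * [p_u*0.000000 + p_m*0.000000 + p_d*0.083819] = 0.018965
  V(0,+0) = exp(-r*dt) * [p_u*0.018965 + p_m*0.140153 + p_d*0.386055] = 0.181493


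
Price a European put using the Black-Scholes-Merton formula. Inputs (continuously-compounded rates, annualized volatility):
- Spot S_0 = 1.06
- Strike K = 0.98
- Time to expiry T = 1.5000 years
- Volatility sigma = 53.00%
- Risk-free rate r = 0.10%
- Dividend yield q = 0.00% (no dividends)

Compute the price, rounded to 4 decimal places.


d1 = (ln(S/K) + (r - q + 0.5*sigma^2) * T) / (sigma * sqrt(T)) = 0.44775843
d2 = d1 - sigma * sqrt(T) = -0.20135635
exp(-rT) = 0.99850112; exp(-qT) = 1.00000000
P = K * exp(-rT) * N(-d2) - S_0 * exp(-qT) * N(-d1)
N(-d1) = 0.32716377; N(-d2) = 0.57979003
P = 0.9800 * 0.99850112 * 0.57979003 - 1.0600 * 1.00000000 * 0.32716377 = 0.2205

Answer: Price = 0.2205


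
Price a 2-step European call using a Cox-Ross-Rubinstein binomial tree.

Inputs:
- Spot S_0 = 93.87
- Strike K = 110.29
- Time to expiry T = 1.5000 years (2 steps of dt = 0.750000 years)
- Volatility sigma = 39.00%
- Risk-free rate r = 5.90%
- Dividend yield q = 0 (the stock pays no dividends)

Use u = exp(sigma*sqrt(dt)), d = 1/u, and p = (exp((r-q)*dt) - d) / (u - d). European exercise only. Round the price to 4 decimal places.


dt = T/N = 0.750000
u = exp(sigma*sqrt(dt)) = 1.401790; d = 1/u = 0.713374
p = (exp((r-q)*dt) - d) / (u - d) = 0.482077
Discount per step: exp(-r*dt) = 0.956715
Stock lattice S(k, i) with i counting down-moves:
  k=0: S(0,0) = 93.8700
  k=1: S(1,0) = 131.5860; S(1,1) = 66.9644
  k=2: S(2,0) = 184.4559; S(2,1) = 93.8700; S(2,2) = 47.7706
Terminal payoffs V(N, i) = max(S_T - K, 0):
  V(2,0) = 74.165946; V(2,1) = 0.000000; V(2,2) = 0.000000
Backward induction: V(k, i) = exp(-r*dt) * [p * V(k+1, i) + (1-p) * V(k+1, i+1)].
  V(1,0) = exp(-r*dt) * [p*74.165946 + (1-p)*0.000000] = 34.206124
  V(1,1) = exp(-r*dt) * [p*0.000000 + (1-p)*0.000000] = 0.000000
  V(0,0) = exp(-r*dt) * [p*34.206124 + (1-p)*0.000000] = 15.776229

Answer: Price = V(0,0) = 15.7762


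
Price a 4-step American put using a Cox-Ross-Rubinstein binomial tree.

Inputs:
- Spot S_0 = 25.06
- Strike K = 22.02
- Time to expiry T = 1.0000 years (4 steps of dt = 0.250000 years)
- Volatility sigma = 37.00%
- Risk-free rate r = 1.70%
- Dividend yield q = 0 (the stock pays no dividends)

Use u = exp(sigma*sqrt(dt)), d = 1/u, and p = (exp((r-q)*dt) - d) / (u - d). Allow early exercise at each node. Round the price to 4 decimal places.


Answer: Price = V(0,0) = 2.1401

Derivation:
dt = T/N = 0.250000
u = exp(sigma*sqrt(dt)) = 1.203218; d = 1/u = 0.831104
p = (exp((r-q)*dt) - d) / (u - d) = 0.465327
Discount per step: exp(-r*dt) = 0.995759
Stock lattice S(k, i) with i counting down-moves:
  k=0: S(0,0) = 25.0600
  k=1: S(1,0) = 30.1527; S(1,1) = 20.8275
  k=2: S(2,0) = 36.2802; S(2,1) = 25.0600; S(2,2) = 17.3098
  k=3: S(3,0) = 43.6530; S(3,1) = 30.1527; S(3,2) = 20.8275; S(3,3) = 14.3863
  k=4: S(4,0) = 52.5241; S(4,1) = 36.2802; S(4,2) = 25.0600; S(4,3) = 17.3098; S(4,4) = 11.9565
Terminal payoffs V(N, i) = max(K - S_T, 0):
  V(4,0) = 0.000000; V(4,1) = 0.000000; V(4,2) = 0.000000; V(4,3) = 4.710198; V(4,4) = 10.063525
Backward induction: V(k, i) = exp(-r*dt) * [p * V(k+1, i) + (1-p) * V(k+1, i+1)]; then take max(V_cont, immediate exercise) for American.
  V(3,0) = exp(-r*dt) * [p*0.000000 + (1-p)*0.000000] = 0.000000; exercise = 0.000000; V(3,0) = max -> 0.000000
  V(3,1) = exp(-r*dt) * [p*0.000000 + (1-p)*0.000000] = 0.000000; exercise = 0.000000; V(3,1) = max -> 0.000000
  V(3,2) = exp(-r*dt) * [p*0.000000 + (1-p)*4.710198] = 2.507735; exercise = 1.192527; V(3,2) = max -> 2.507735
  V(3,3) = exp(-r*dt) * [p*4.710198 + (1-p)*10.063525] = 7.540363; exercise = 7.633749; V(3,3) = max -> 7.633749
  V(2,0) = exp(-r*dt) * [p*0.000000 + (1-p)*0.000000] = 0.000000; exercise = 0.000000; V(2,0) = max -> 0.000000
  V(2,1) = exp(-r*dt) * [p*0.000000 + (1-p)*2.507735] = 1.335132; exercise = 0.000000; V(2,1) = max -> 1.335132
  V(2,2) = exp(-r*dt) * [p*2.507735 + (1-p)*7.633749] = 5.226218; exercise = 4.710198; V(2,2) = max -> 5.226218
  V(1,0) = exp(-r*dt) * [p*0.000000 + (1-p)*1.335132] = 0.710831; exercise = 0.000000; V(1,0) = max -> 0.710831
  V(1,1) = exp(-r*dt) * [p*1.335132 + (1-p)*5.226218] = 3.401105; exercise = 1.192527; V(1,1) = max -> 3.401105
  V(0,0) = exp(-r*dt) * [p*0.710831 + (1-p)*3.401105] = 2.140133; exercise = 0.000000; V(0,0) = max -> 2.140133


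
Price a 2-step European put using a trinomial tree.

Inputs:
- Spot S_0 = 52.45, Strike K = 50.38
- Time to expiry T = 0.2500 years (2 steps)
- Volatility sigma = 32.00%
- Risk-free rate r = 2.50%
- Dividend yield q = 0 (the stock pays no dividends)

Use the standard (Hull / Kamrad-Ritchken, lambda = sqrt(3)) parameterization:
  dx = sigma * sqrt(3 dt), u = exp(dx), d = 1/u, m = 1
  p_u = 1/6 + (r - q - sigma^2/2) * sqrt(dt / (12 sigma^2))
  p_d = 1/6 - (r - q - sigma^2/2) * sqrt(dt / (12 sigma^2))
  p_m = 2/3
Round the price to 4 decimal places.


dt = T/N = 0.125000; dx = sigma*sqrt(3*dt) = 0.195959
u = exp(dx) = 1.216477; d = 1/u = 0.822046
p_u = 0.158310, p_m = 0.666667, p_d = 0.175023
Discount per step: exp(-r*dt) = 0.996880
Stock lattice S(k, j) with j the centered position index:
  k=0: S(0,+0) = 52.4500
  k=1: S(1,-1) = 43.1163; S(1,+0) = 52.4500; S(1,+1) = 63.8042
  k=2: S(2,-2) = 35.4436; S(2,-1) = 43.1163; S(2,+0) = 52.4500; S(2,+1) = 63.8042; S(2,+2) = 77.6164
Terminal payoffs V(N, j) = max(K - S_T, 0):
  V(2,-2) = 14.936426; V(2,-1) = 7.263698; V(2,+0) = 0.000000; V(2,+1) = 0.000000; V(2,+2) = 0.000000
Backward induction: V(k, j) = exp(-r*dt) * [p_u * V(k+1, j+1) + p_m * V(k+1, j) + p_d * V(k+1, j-1)]
  V(1,-1) = exp(-r*dt) * [p_u*0.000000 + p_m*7.263698 + p_d*14.936426] = 7.433418
  V(1,+0) = exp(-r*dt) * [p_u*0.000000 + p_m*0.000000 + p_d*7.263698] = 1.267348
  V(1,+1) = exp(-r*dt) * [p_u*0.000000 + p_m*0.000000 + p_d*0.000000] = 0.000000
  V(0,+0) = exp(-r*dt) * [p_u*0.000000 + p_m*1.267348 + p_d*7.433418] = 2.139222

Answer: Price = V(0,0) = 2.1392


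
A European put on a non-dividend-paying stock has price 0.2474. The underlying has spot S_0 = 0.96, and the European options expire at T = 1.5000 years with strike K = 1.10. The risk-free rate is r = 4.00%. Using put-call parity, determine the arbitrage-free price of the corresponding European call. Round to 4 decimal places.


Answer: Call price = 0.1715

Derivation:
Put-call parity: C - P = S_0 * exp(-qT) - K * exp(-rT).
S_0 * exp(-qT) = 0.9600 * 1.00000000 = 0.96000000
K * exp(-rT) = 1.1000 * 0.94176453 = 1.03594099
C = P + S*exp(-qT) - K*exp(-rT)
C = 0.2474 + 0.96000000 - 1.03594099 = 0.1715


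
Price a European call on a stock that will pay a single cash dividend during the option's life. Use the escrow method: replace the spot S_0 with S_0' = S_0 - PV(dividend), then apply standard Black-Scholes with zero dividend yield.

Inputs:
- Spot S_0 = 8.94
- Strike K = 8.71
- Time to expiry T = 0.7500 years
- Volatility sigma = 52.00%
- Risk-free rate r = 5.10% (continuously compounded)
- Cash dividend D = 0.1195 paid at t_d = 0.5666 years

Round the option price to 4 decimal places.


Answer: Price = 1.7628

Derivation:
PV(D) = D * exp(-r * t_d) = 0.1195 * 0.97151691 = 0.11609627
S_0' = S_0 - PV(D) = 8.9400 - 0.11609627 = 8.82390373
d1 = (ln(S_0'/K) + (r + sigma^2/2)*T) / (sigma*sqrt(T)) = 0.33895475
d2 = d1 - sigma*sqrt(T) = -0.11137846
exp(-rT) = 0.96247229
N(d1) = 0.63267809; N(d2) = 0.45565812
C = S_0' * N(d1) - K * exp(-rT) * N(d2) = 8.82390373 * 0.63267809 - 8.7100 * 0.96247229 * 0.45565812 = 1.7628


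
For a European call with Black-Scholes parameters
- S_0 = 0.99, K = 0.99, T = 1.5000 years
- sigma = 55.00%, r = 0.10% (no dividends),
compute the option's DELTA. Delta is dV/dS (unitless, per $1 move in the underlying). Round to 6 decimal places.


d1 = 0.3390316485; d2 = -0.3345780308
phi(d1) = 0.3766609766; exp(-qT) = 1.0000000000; exp(-rT) = 0.9985011244
N(d1) = 0.6327070557
Delta = exp(-qT) * N(d1) = 1.0000000000 * 0.6327070557 = 0.632707

Answer: Delta = 0.632707


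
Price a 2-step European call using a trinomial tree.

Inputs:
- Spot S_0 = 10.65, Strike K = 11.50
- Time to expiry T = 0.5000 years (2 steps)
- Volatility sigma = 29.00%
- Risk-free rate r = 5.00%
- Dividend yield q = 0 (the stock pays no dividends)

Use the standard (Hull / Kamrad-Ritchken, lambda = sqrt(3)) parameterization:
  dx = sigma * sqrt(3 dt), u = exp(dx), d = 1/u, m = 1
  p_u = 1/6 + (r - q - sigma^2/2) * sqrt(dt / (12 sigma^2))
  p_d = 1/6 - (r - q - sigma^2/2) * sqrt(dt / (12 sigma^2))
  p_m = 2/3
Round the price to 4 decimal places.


Answer: Price = V(0,0) = 0.6592

Derivation:
dt = T/N = 0.250000; dx = sigma*sqrt(3*dt) = 0.251147
u = exp(dx) = 1.285500; d = 1/u = 0.777908
p_u = 0.170624, p_m = 0.666667, p_d = 0.162710
Discount per step: exp(-r*dt) = 0.987578
Stock lattice S(k, j) with j the centered position index:
  k=0: S(0,+0) = 10.6500
  k=1: S(1,-1) = 8.2847; S(1,+0) = 10.6500; S(1,+1) = 13.6906
  k=2: S(2,-2) = 6.4447; S(2,-1) = 8.2847; S(2,+0) = 10.6500; S(2,+1) = 13.6906; S(2,+2) = 17.5992
Terminal payoffs V(N, j) = max(S_T - K, 0):
  V(2,-2) = 0.000000; V(2,-1) = 0.000000; V(2,+0) = 0.000000; V(2,+1) = 2.190570; V(2,+2) = 6.099221
Backward induction: V(k, j) = exp(-r*dt) * [p_u * V(k+1, j+1) + p_m * V(k+1, j) + p_d * V(k+1, j-1)]
  V(1,-1) = exp(-r*dt) * [p_u*0.000000 + p_m*0.000000 + p_d*0.000000] = 0.000000
  V(1,+0) = exp(-r*dt) * [p_u*2.190570 + p_m*0.000000 + p_d*0.000000] = 0.369120
  V(1,+1) = exp(-r*dt) * [p_u*6.099221 + p_m*2.190570 + p_d*0.000000] = 2.469982
  V(0,+0) = exp(-r*dt) * [p_u*2.469982 + p_m*0.369120 + p_d*0.000000] = 0.659225


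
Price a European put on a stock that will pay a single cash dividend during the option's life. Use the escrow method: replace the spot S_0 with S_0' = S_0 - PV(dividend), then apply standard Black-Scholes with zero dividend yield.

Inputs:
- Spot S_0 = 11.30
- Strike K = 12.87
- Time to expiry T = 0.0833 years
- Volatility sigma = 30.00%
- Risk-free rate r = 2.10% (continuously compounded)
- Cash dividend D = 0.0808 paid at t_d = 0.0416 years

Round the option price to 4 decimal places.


Answer: Price = 1.6544

Derivation:
PV(D) = D * exp(-r * t_d) = 0.0808 * 0.99912678 = 0.08072944
S_0' = S_0 - PV(D) = 11.3000 - 0.08072944 = 11.21927056
d1 = (ln(S_0'/K) + (r + sigma^2/2)*T) / (sigma*sqrt(T)) = -1.52183409
d2 = d1 - sigma*sqrt(T) = -1.60841931
exp(-rT) = 0.99825223
N(-d1) = 0.93597467; N(-d2) = 0.94612831
P = K * exp(-rT) * N(-d2) - S_0' * N(-d1) = 12.8700 * 0.99825223 * 0.94612831 - 11.21927056 * 0.93597467 = 1.6544


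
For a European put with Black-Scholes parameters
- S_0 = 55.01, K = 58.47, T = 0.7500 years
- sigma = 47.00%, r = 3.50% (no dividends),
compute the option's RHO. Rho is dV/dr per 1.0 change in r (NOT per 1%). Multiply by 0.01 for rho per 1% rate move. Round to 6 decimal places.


Answer: Rho = -26.213577

Derivation:
d1 = 0.1181447449; d2 = -0.2888871949
phi(d1) = 0.3961677194; exp(-qT) = 1.0000000000; exp(-rT) = 0.9740915363
N(-d2) = 0.6136661484
Rho = -K*T*exp(-rT)*N(-d2) = -58.4700 * 0.7500 * 0.9740915363 * 0.6136661484 = -26.213577


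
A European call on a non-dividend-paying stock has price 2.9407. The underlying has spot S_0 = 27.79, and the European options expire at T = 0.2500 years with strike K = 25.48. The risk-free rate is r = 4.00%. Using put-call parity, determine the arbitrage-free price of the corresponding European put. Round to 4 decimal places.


Put-call parity: C - P = S_0 * exp(-qT) - K * exp(-rT).
S_0 * exp(-qT) = 27.7900 * 1.00000000 = 27.79000000
K * exp(-rT) = 25.4800 * 0.99004983 = 25.22646976
P = C - S*exp(-qT) + K*exp(-rT)
P = 2.9407 - 27.79000000 + 25.22646976 = 0.3772

Answer: Put price = 0.3772


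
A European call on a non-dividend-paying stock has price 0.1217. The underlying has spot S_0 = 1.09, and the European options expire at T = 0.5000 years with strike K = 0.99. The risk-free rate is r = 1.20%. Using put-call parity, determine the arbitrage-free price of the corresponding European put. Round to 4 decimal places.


Answer: Put price = 0.0158

Derivation:
Put-call parity: C - P = S_0 * exp(-qT) - K * exp(-rT).
S_0 * exp(-qT) = 1.0900 * 1.00000000 = 1.09000000
K * exp(-rT) = 0.9900 * 0.99401796 = 0.98407778
P = C - S*exp(-qT) + K*exp(-rT)
P = 0.1217 - 1.09000000 + 0.98407778 = 0.0158


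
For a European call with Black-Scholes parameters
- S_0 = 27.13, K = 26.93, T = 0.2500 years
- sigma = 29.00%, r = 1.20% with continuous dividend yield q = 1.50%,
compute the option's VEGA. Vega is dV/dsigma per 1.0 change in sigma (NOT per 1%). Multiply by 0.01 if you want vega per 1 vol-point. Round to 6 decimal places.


Answer: Vega = 5.353766

Derivation:
d1 = 0.1183566886; d2 = -0.0266433114
phi(d1) = 0.3961577906; exp(-qT) = 0.9962570225; exp(-rT) = 0.9970044955
Vega = S * exp(-qT) * phi(d1) * sqrt(T) = 27.1300 * 0.9962570225 * 0.3961577906 * 0.5000000000 = 5.353766


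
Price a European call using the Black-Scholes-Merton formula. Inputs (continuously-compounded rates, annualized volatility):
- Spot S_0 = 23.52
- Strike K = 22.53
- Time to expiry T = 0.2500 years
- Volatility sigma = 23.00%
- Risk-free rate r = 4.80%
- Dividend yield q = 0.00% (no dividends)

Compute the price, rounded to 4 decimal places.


Answer: Price = 1.7966

Derivation:
d1 = (ln(S/K) + (r - q + 0.5*sigma^2) * T) / (sigma * sqrt(T)) = 0.53579016
d2 = d1 - sigma * sqrt(T) = 0.42079016
exp(-rT) = 0.98807171; exp(-qT) = 1.00000000
C = S_0 * exp(-qT) * N(d1) - K * exp(-rT) * N(d2)
N(d1) = 0.70394821; N(d2) = 0.66304584
C = 23.5200 * 1.00000000 * 0.70394821 - 22.5300 * 0.98807171 * 0.66304584 = 1.7966


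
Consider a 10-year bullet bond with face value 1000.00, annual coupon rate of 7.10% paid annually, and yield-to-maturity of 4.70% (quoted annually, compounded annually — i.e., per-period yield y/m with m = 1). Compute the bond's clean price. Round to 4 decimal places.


Answer: Price = 1188.0515

Derivation:
Coupon per period c = face * coupon_rate / m = 71.000000
Periods per year m = 1; per-period yield y/m = 0.047000
Number of cashflows N = 10
Cashflows (t years, CF_t, discount factor 1/(1+y/m)^(m*t), PV):
  t = 1.0000: CF_t = 71.000000, DF = 0.955110, PV = 67.812798
  t = 2.0000: CF_t = 71.000000, DF = 0.912235, PV = 64.768671
  t = 3.0000: CF_t = 71.000000, DF = 0.871284, PV = 61.861195
  t = 4.0000: CF_t = 71.000000, DF = 0.832172, PV = 59.084236
  t = 5.0000: CF_t = 71.000000, DF = 0.794816, PV = 56.431935
  t = 6.0000: CF_t = 71.000000, DF = 0.759137, PV = 53.898696
  t = 7.0000: CF_t = 71.000000, DF = 0.725059, PV = 51.479175
  t = 8.0000: CF_t = 71.000000, DF = 0.692511, PV = 49.168266
  t = 9.0000: CF_t = 71.000000, DF = 0.661424, PV = 46.961095
  t = 10.0000: CF_t = 1071.000000, DF = 0.631732, PV = 676.585450
Price P = sum_t PV_t = 1188.051517


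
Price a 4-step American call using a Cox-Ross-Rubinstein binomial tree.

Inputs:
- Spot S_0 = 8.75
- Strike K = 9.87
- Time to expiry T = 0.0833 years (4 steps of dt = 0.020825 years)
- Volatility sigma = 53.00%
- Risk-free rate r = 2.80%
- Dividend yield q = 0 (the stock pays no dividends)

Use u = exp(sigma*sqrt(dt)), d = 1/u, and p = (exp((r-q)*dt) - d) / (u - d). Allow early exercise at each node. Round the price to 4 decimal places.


Answer: Price = V(0,0) = 0.1872

Derivation:
dt = T/N = 0.020825
u = exp(sigma*sqrt(dt)) = 1.079484; d = 1/u = 0.926368
p = (exp((r-q)*dt) - d) / (u - d) = 0.484698
Discount per step: exp(-r*dt) = 0.999417
Stock lattice S(k, i) with i counting down-moves:
  k=0: S(0,0) = 8.7500
  k=1: S(1,0) = 9.4455; S(1,1) = 8.1057
  k=2: S(2,0) = 10.1963; S(2,1) = 8.7500; S(2,2) = 7.5089
  k=3: S(3,0) = 11.0067; S(3,1) = 9.4455; S(3,2) = 8.1057; S(3,3) = 6.9560
  k=4: S(4,0) = 11.8816; S(4,1) = 10.1963; S(4,2) = 8.7500; S(4,3) = 7.5089; S(4,4) = 6.4438
Terminal payoffs V(N, i) = max(S_T - K, 0):
  V(4,0) = 2.011566; V(4,1) = 0.326259; V(4,2) = 0.000000; V(4,3) = 0.000000; V(4,4) = 0.000000
Backward induction: V(k, i) = exp(-r*dt) * [p * V(k+1, i) + (1-p) * V(k+1, i+1)]; then take max(V_cont, immediate exercise) for American.
  V(3,0) = exp(-r*dt) * [p*2.011566 + (1-p)*0.326259] = 1.142457; exercise = 1.136704; V(3,0) = max -> 1.142457
  V(3,1) = exp(-r*dt) * [p*0.326259 + (1-p)*0.000000] = 0.158045; exercise = 0.000000; V(3,1) = max -> 0.158045
  V(3,2) = exp(-r*dt) * [p*0.000000 + (1-p)*0.000000] = 0.000000; exercise = 0.000000; V(3,2) = max -> 0.000000
  V(3,3) = exp(-r*dt) * [p*0.000000 + (1-p)*0.000000] = 0.000000; exercise = 0.000000; V(3,3) = max -> 0.000000
  V(2,0) = exp(-r*dt) * [p*1.142457 + (1-p)*0.158045] = 0.634817; exercise = 0.326259; V(2,0) = max -> 0.634817
  V(2,1) = exp(-r*dt) * [p*0.158045 + (1-p)*0.000000] = 0.076559; exercise = 0.000000; V(2,1) = max -> 0.076559
  V(2,2) = exp(-r*dt) * [p*0.000000 + (1-p)*0.000000] = 0.000000; exercise = 0.000000; V(2,2) = max -> 0.000000
  V(1,0) = exp(-r*dt) * [p*0.634817 + (1-p)*0.076559] = 0.346943; exercise = 0.000000; V(1,0) = max -> 0.346943
  V(1,1) = exp(-r*dt) * [p*0.076559 + (1-p)*0.000000] = 0.037087; exercise = 0.000000; V(1,1) = max -> 0.037087
  V(0,0) = exp(-r*dt) * [p*0.346943 + (1-p)*0.037087] = 0.187164; exercise = 0.000000; V(0,0) = max -> 0.187164


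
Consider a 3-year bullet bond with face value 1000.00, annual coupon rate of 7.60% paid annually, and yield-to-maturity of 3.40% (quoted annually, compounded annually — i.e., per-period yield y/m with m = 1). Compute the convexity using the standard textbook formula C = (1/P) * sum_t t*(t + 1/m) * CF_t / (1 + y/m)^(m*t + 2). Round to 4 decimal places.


Coupon per period c = face * coupon_rate / m = 76.000000
Periods per year m = 1; per-period yield y/m = 0.034000
Number of cashflows N = 3
Cashflows (t years, CF_t, discount factor 1/(1+y/m)^(m*t), PV):
  t = 1.0000: CF_t = 76.000000, DF = 0.967118, PV = 73.500967
  t = 2.0000: CF_t = 76.000000, DF = 0.935317, PV = 71.084107
  t = 3.0000: CF_t = 1076.000000, DF = 0.904562, PV = 973.308811
Price P = sum_t PV_t = 1117.893886
Convexity numerator sum_t t*(t + 1/m) * CF_t / (1+y/m)^(m*t + 2):
  t = 1.0000: term = 137.493438
  t = 2.0000: term = 398.917132
  t = 3.0000: term = 10924.229707
Convexity = (1/P) * sum = 11460.640276 / 1117.893886 = 10.251993

Answer: Convexity = 10.2520


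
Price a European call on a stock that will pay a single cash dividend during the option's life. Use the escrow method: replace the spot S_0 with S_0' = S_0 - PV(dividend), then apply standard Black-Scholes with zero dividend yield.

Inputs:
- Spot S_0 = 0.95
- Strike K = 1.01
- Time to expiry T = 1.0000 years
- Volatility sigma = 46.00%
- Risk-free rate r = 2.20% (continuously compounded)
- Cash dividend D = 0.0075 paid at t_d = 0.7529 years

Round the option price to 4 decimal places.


PV(D) = D * exp(-r * t_d) = 0.0075 * 0.98357263 = 0.00737679
S_0' = S_0 - PV(D) = 0.9500 - 0.00737679 = 0.94262321
d1 = (ln(S_0'/K) + (r + sigma^2/2)*T) / (sigma*sqrt(T)) = 0.12774135
d2 = d1 - sigma*sqrt(T) = -0.33225865
exp(-rT) = 0.97824024
N(d1) = 0.55082317; N(d2) = 0.36984698
C = S_0' * N(d1) - K * exp(-rT) * N(d2) = 0.94262321 * 0.55082317 - 1.0100 * 0.97824024 * 0.36984698 = 0.1538

Answer: Price = 0.1538


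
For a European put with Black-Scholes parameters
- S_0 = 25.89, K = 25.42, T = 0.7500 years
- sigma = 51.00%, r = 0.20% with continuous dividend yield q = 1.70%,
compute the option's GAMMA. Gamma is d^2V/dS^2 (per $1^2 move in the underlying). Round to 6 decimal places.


Answer: Gamma = 0.033493

Derivation:
d1 = 0.2368449927; d2 = -0.2048279633
phi(d1) = 0.3879082996; exp(-qT) = 0.9873309369; exp(-rT) = 0.9985011244
Gamma = exp(-qT) * phi(d1) / (S * sigma * sqrt(T)) = 0.9873309369 * 0.3879082996 / (25.8900 * 0.5100 * 0.8660254038) = 0.033493


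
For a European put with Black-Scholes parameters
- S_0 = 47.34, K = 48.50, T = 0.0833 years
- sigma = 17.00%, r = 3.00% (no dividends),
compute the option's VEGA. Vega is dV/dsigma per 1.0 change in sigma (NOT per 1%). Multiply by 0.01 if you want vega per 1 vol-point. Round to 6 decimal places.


Answer: Vega = 4.994977

Derivation:
d1 = -0.4179257485; d2 = -0.4669907055
phi(d1) = 0.3655802364; exp(-qT) = 1.0000000000; exp(-rT) = 0.9975041199
Vega = S * exp(-qT) * phi(d1) * sqrt(T) = 47.3400 * 1.0000000000 * 0.3655802364 * 0.2886173938 = 4.994977


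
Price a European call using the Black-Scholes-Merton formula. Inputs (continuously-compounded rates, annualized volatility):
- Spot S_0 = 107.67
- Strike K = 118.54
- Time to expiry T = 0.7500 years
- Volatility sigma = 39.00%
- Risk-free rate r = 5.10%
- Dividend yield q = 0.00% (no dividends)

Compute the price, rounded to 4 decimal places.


Answer: Price = 11.8750

Derivation:
d1 = (ln(S/K) + (r - q + 0.5*sigma^2) * T) / (sigma * sqrt(T)) = -0.00264090
d2 = d1 - sigma * sqrt(T) = -0.34039080
exp(-rT) = 0.96247229; exp(-qT) = 1.00000000
C = S_0 * exp(-qT) * N(d1) - K * exp(-rT) * N(d2)
N(d1) = 0.49894644; N(d2) = 0.36678112
C = 107.6700 * 1.00000000 * 0.49894644 - 118.5400 * 0.96247229 * 0.36678112 = 11.8750


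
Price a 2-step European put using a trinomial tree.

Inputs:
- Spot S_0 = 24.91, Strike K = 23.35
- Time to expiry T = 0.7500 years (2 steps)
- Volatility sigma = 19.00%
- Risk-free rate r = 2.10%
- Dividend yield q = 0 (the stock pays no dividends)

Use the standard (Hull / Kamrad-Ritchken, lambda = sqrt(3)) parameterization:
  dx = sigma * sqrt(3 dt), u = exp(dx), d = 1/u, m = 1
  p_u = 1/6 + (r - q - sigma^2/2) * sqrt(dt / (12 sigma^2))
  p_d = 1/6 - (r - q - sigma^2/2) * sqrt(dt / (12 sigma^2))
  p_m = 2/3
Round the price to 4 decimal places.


Answer: Price = V(0,0) = 0.8198

Derivation:
dt = T/N = 0.375000; dx = sigma*sqrt(3*dt) = 0.201525
u = exp(dx) = 1.223267; d = 1/u = 0.817483
p_u = 0.169411, p_m = 0.666667, p_d = 0.163922
Discount per step: exp(-r*dt) = 0.992156
Stock lattice S(k, j) with j the centered position index:
  k=0: S(0,+0) = 24.9100
  k=1: S(1,-1) = 20.3635; S(1,+0) = 24.9100; S(1,+1) = 30.4716
  k=2: S(2,-2) = 16.6468; S(2,-1) = 20.3635; S(2,+0) = 24.9100; S(2,+1) = 30.4716; S(2,+2) = 37.2749
Terminal payoffs V(N, j) = max(K - S_T, 0):
  V(2,-2) = 6.703192; V(2,-1) = 2.986504; V(2,+0) = 0.000000; V(2,+1) = 0.000000; V(2,+2) = 0.000000
Backward induction: V(k, j) = exp(-r*dt) * [p_u * V(k+1, j+1) + p_m * V(k+1, j) + p_d * V(k+1, j-1)]
  V(1,-1) = exp(-r*dt) * [p_u*0.000000 + p_m*2.986504 + p_d*6.703192] = 3.065566
  V(1,+0) = exp(-r*dt) * [p_u*0.000000 + p_m*0.000000 + p_d*2.986504] = 0.485714
  V(1,+1) = exp(-r*dt) * [p_u*0.000000 + p_m*0.000000 + p_d*0.000000] = 0.000000
  V(0,+0) = exp(-r*dt) * [p_u*0.000000 + p_m*0.485714 + p_d*3.065566] = 0.819841


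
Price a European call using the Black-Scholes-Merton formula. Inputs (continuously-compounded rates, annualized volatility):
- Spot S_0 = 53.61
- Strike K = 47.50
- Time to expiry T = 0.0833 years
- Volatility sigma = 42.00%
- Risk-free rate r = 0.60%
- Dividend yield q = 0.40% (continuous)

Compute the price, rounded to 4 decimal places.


Answer: Price = 6.6251

Derivation:
d1 = (ln(S/K) + (r - q + 0.5*sigma^2) * T) / (sigma * sqrt(T)) = 1.06022359
d2 = d1 - sigma * sqrt(T) = 0.93900428
exp(-rT) = 0.99950032; exp(-qT) = 0.99966686
C = S_0 * exp(-qT) * N(d1) - K * exp(-rT) * N(d2)
N(d1) = 0.85547855; N(d2) = 0.82613573
C = 53.6100 * 0.99966686 * 0.85547855 - 47.5000 * 0.99950032 * 0.82613573 = 6.6251


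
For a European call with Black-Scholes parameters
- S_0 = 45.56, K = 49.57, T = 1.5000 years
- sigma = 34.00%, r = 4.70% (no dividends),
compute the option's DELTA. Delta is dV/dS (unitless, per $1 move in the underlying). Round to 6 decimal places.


d1 = 0.1749327752; d2 = -0.2414804811
phi(d1) = 0.3928846306; exp(-qT) = 1.0000000000; exp(-rT) = 0.9319277395
N(d1) = 0.5694337718
Delta = exp(-qT) * N(d1) = 1.0000000000 * 0.5694337718 = 0.569434

Answer: Delta = 0.569434


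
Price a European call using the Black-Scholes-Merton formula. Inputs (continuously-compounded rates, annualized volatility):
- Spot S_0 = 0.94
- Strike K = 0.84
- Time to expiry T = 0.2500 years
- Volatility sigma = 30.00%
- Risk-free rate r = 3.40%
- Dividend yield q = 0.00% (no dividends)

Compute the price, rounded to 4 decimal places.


Answer: Price = 0.1229

Derivation:
d1 = (ln(S/K) + (r - q + 0.5*sigma^2) * T) / (sigma * sqrt(T)) = 0.88151989
d2 = d1 - sigma * sqrt(T) = 0.73151989
exp(-rT) = 0.99153602; exp(-qT) = 1.00000000
C = S_0 * exp(-qT) * N(d1) - K * exp(-rT) * N(d2)
N(d1) = 0.81098175; N(d2) = 0.76776917
C = 0.9400 * 1.00000000 * 0.81098175 - 0.8400 * 0.99153602 * 0.76776917 = 0.1229


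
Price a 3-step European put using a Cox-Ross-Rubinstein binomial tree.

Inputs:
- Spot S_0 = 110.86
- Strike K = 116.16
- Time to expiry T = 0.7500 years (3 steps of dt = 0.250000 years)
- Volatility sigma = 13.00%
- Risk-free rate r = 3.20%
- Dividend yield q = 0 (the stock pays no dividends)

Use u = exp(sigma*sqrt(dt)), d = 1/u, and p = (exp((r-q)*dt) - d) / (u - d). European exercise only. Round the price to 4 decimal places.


dt = T/N = 0.250000
u = exp(sigma*sqrt(dt)) = 1.067159; d = 1/u = 0.937067
p = (exp((r-q)*dt) - d) / (u - d) = 0.545498
Discount per step: exp(-r*dt) = 0.992032
Stock lattice S(k, i) with i counting down-moves:
  k=0: S(0,0) = 110.8600
  k=1: S(1,0) = 118.3052; S(1,1) = 103.8833
  k=2: S(2,0) = 126.2505; S(2,1) = 110.8600; S(2,2) = 97.3457
  k=3: S(3,0) = 134.7294; S(3,1) = 118.3052; S(3,2) = 103.8833; S(3,3) = 91.2195
Terminal payoffs V(N, i) = max(K - S_T, 0):
  V(3,0) = 0.000000; V(3,1) = 0.000000; V(3,2) = 12.276701; V(3,3) = 24.940550
Backward induction: V(k, i) = exp(-r*dt) * [p * V(k+1, i) + (1-p) * V(k+1, i+1)].
  V(2,0) = exp(-r*dt) * [p*0.000000 + (1-p)*0.000000] = 0.000000
  V(2,1) = exp(-r*dt) * [p*0.000000 + (1-p)*12.276701] = 5.535331
  V(2,2) = exp(-r*dt) * [p*12.276701 + (1-p)*24.940550] = 17.888768
  V(1,0) = exp(-r*dt) * [p*0.000000 + (1-p)*5.535331] = 2.495775
  V(1,1) = exp(-r*dt) * [p*5.535331 + (1-p)*17.888768] = 11.061155
  V(0,0) = exp(-r*dt) * [p*2.495775 + (1-p)*11.061155] = 6.337855

Answer: Price = V(0,0) = 6.3379


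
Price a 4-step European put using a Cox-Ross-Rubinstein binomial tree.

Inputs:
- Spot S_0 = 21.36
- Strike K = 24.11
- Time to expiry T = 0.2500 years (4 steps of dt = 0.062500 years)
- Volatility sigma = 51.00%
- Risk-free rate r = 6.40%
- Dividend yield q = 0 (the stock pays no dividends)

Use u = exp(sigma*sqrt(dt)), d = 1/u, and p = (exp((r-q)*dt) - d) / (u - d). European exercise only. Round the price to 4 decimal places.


Answer: Price = V(0,0) = 3.7804

Derivation:
dt = T/N = 0.062500
u = exp(sigma*sqrt(dt)) = 1.135985; d = 1/u = 0.880293
p = (exp((r-q)*dt) - d) / (u - d) = 0.483843
Discount per step: exp(-r*dt) = 0.996008
Stock lattice S(k, i) with i counting down-moves:
  k=0: S(0,0) = 21.3600
  k=1: S(1,0) = 24.2646; S(1,1) = 18.8031
  k=2: S(2,0) = 27.5643; S(2,1) = 21.3600; S(2,2) = 16.5522
  k=3: S(3,0) = 31.3126; S(3,1) = 24.2646; S(3,2) = 18.8031; S(3,3) = 14.5708
  k=4: S(4,0) = 35.5706; S(4,1) = 27.5643; S(4,2) = 21.3600; S(4,3) = 16.5522; S(4,4) = 12.8266
Terminal payoffs V(N, i) = max(K - S_T, 0):
  V(4,0) = 0.000000; V(4,1) = 0.000000; V(4,2) = 2.750000; V(4,3) = 7.557784; V(4,4) = 11.283414
Backward induction: V(k, i) = exp(-r*dt) * [p * V(k+1, i) + (1-p) * V(k+1, i+1)].
  V(3,0) = exp(-r*dt) * [p*0.000000 + (1-p)*0.000000] = 0.000000
  V(3,1) = exp(-r*dt) * [p*0.000000 + (1-p)*2.750000] = 1.413765
  V(3,2) = exp(-r*dt) * [p*2.750000 + (1-p)*7.557784] = 5.210685
  V(3,3) = exp(-r*dt) * [p*7.557784 + (1-p)*11.283414] = 9.442946
  V(2,0) = exp(-r*dt) * [p*0.000000 + (1-p)*1.413765] = 0.726811
  V(2,1) = exp(-r*dt) * [p*1.413765 + (1-p)*5.210685] = 3.360103
  V(2,2) = exp(-r*dt) * [p*5.210685 + (1-p)*9.442946] = 7.365673
  V(1,0) = exp(-r*dt) * [p*0.726811 + (1-p)*3.360103] = 2.077675
  V(1,1) = exp(-r*dt) * [p*3.360103 + (1-p)*7.365673] = 5.405938
  V(0,0) = exp(-r*dt) * [p*2.077675 + (1-p)*5.405938] = 3.780428


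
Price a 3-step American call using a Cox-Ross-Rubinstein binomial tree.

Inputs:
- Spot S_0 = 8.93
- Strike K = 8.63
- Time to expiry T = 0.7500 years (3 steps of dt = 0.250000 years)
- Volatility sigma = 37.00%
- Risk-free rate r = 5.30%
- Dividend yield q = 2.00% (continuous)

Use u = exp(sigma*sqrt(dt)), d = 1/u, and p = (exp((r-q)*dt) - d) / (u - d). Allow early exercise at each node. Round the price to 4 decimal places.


dt = T/N = 0.250000
u = exp(sigma*sqrt(dt)) = 1.203218; d = 1/u = 0.831104
p = (exp((r-q)*dt) - d) / (u - d) = 0.476144
Discount per step: exp(-r*dt) = 0.986837
Stock lattice S(k, i) with i counting down-moves:
  k=0: S(0,0) = 8.9300
  k=1: S(1,0) = 10.7447; S(1,1) = 7.4218
  k=2: S(2,0) = 12.9283; S(2,1) = 8.9300; S(2,2) = 6.1683
  k=3: S(3,0) = 15.5555; S(3,1) = 10.7447; S(3,2) = 7.4218; S(3,3) = 5.1265
Terminal payoffs V(N, i) = max(S_T - K, 0):
  V(3,0) = 6.925533; V(3,1) = 2.114741; V(3,2) = 0.000000; V(3,3) = 0.000000
Backward induction: V(k, i) = exp(-r*dt) * [p * V(k+1, i) + (1-p) * V(k+1, i+1)]; then take max(V_cont, immediate exercise) for American.
  V(2,0) = exp(-r*dt) * [p*6.925533 + (1-p)*2.114741] = 4.347383; exercise = 4.298270; V(2,0) = max -> 4.347383
  V(2,1) = exp(-r*dt) * [p*2.114741 + (1-p)*0.000000] = 0.993667; exercise = 0.300000; V(2,1) = max -> 0.993667
  V(2,2) = exp(-r*dt) * [p*0.000000 + (1-p)*0.000000] = 0.000000; exercise = 0.000000; V(2,2) = max -> 0.000000
  V(1,0) = exp(-r*dt) * [p*4.347383 + (1-p)*0.993667] = 2.556420; exercise = 2.114741; V(1,0) = max -> 2.556420
  V(1,1) = exp(-r*dt) * [p*0.993667 + (1-p)*0.000000] = 0.466901; exercise = 0.000000; V(1,1) = max -> 0.466901
  V(0,0) = exp(-r*dt) * [p*2.556420 + (1-p)*0.466901] = 1.442571; exercise = 0.300000; V(0,0) = max -> 1.442571

Answer: Price = V(0,0) = 1.4426


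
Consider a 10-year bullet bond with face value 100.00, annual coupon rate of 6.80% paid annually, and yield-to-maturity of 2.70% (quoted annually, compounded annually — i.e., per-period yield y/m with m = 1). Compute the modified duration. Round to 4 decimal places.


Answer: Modified duration = 7.7396

Derivation:
Coupon per period c = face * coupon_rate / m = 6.800000
Periods per year m = 1; per-period yield y/m = 0.027000
Number of cashflows N = 10
Cashflows (t years, CF_t, discount factor 1/(1+y/m)^(m*t), PV):
  t = 1.0000: CF_t = 6.800000, DF = 0.973710, PV = 6.621227
  t = 2.0000: CF_t = 6.800000, DF = 0.948111, PV = 6.447154
  t = 3.0000: CF_t = 6.800000, DF = 0.923185, PV = 6.277657
  t = 4.0000: CF_t = 6.800000, DF = 0.898914, PV = 6.112616
  t = 5.0000: CF_t = 6.800000, DF = 0.875282, PV = 5.951915
  t = 6.0000: CF_t = 6.800000, DF = 0.852270, PV = 5.795438
  t = 7.0000: CF_t = 6.800000, DF = 0.829864, PV = 5.643075
  t = 8.0000: CF_t = 6.800000, DF = 0.808047, PV = 5.494717
  t = 9.0000: CF_t = 6.800000, DF = 0.786803, PV = 5.350260
  t = 10.0000: CF_t = 106.800000, DF = 0.766118, PV = 81.821383
Price P = sum_t PV_t = 135.515442
First compute Macaulay numerator sum_t t * PV_t:
  t * PV_t at t = 1.0000: 6.621227
  t * PV_t at t = 2.0000: 12.894307
  t * PV_t at t = 3.0000: 18.832971
  t * PV_t at t = 4.0000: 24.450465
  t * PV_t at t = 5.0000: 29.759573
  t * PV_t at t = 6.0000: 34.772627
  t * PV_t at t = 7.0000: 39.501524
  t * PV_t at t = 8.0000: 43.957739
  t * PV_t at t = 9.0000: 48.152344
  t * PV_t at t = 10.0000: 818.213831
Macaulay duration D = 1077.156609 / 135.515442 = 7.948589
Modified duration = D / (1 + y/m) = 7.948589 / (1 + 0.027000) = 7.739620
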